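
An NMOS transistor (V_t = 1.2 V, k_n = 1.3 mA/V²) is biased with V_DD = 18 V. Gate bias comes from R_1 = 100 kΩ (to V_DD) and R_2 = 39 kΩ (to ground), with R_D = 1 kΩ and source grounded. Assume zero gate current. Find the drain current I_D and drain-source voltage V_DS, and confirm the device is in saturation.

I_D ≈ 9.6 mA, V_DS ≈ 8.4 V

V_G = V_DD·R_2/(R_1+R_2) = 18×39/139 = 5.05 V. With the source grounded, V_GS = V_G = 5.05 V.
Assume saturation: I_D = (k_n/2)(V_GS − V_t)² = (1.3/2)×(5.05 − 1.2)² = 0.65×3.85² = 9.64 mA.
V_DS = V_DD − I_D·R_D = 18 − 9.64×1 = 8.36 V.
Saturation requires V_DS ≥ V_GS − V_t = 3.85 V; 8.36 ≥ 3.85 ✓.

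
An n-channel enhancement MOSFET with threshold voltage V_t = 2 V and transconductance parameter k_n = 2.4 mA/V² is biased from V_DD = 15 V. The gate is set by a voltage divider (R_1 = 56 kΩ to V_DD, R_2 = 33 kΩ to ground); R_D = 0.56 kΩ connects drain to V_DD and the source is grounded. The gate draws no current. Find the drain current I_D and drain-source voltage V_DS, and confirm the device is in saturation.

V_G = V_DD·R_2/(R_1+R_2) = 15×33/89 = 5.56 V. With the source grounded, V_GS = V_G = 5.56 V.
Assume saturation: I_D = (k_n/2)(V_GS − V_t)² = (2.4/2)×(5.56 − 2)² = 1.2×3.56² = 15.2 mA.
V_DS = V_DD − I_D·R_D = 15 − 15.2×0.56 = 6.47 V.
Saturation requires V_DS ≥ V_GS − V_t = 3.56 V; 6.47 ≥ 3.56 ✓.

I_D ≈ 15 mA, V_DS ≈ 6.5 V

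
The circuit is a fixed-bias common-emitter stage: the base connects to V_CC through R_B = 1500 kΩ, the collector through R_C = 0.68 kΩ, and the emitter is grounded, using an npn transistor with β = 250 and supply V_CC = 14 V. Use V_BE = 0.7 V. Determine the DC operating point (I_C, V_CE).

I_C ≈ 2.2 mA, V_CE ≈ 12 V

Base loop: V_CC = I_B·R_B + V_BE, so I_B = (14 − 0.7)/1500 kΩ = 0.00887 mA.
In the active region I_C = β·I_B = 250 × 0.00887 = 2.22 mA.
Collector loop: V_CE = V_CC − I_C·R_C = 14 − 2.22×0.68 = 12.5 V.
Since V_CE = 12.5 V > V_CE(sat) ≈ 0.2 V, the transistor is in the active region as assumed.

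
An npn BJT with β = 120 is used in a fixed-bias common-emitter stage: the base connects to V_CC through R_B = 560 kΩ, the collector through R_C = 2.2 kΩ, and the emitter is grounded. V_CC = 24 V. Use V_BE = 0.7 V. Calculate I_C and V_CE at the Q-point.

I_C ≈ 5 mA, V_CE ≈ 13 V

Base loop: V_CC = I_B·R_B + V_BE, so I_B = (24 − 0.7)/560 kΩ = 0.0416 mA.
In the active region I_C = β·I_B = 120 × 0.0416 = 4.99 mA.
Collector loop: V_CE = V_CC − I_C·R_C = 24 − 4.99×2.2 = 13 V.
Since V_CE = 13 V > V_CE(sat) ≈ 0.2 V, the transistor is in the active region as assumed.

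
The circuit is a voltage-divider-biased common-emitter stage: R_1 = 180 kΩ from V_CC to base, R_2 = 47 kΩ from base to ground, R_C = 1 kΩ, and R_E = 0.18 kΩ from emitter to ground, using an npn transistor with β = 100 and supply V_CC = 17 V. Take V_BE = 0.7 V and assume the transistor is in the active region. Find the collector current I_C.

Thevenize the base divider: V_Th = V_CC·R_2/(R_1+R_2) = 17×47/227 = 3.52 V, R_Th = R_1‖R_2 = 37.3 kΩ.
Base-emitter loop: V_Th = I_B·R_Th + V_BE + (β+1)I_B·R_E, so I_B = (3.52 − 0.7) / (37.3 + 101×0.18) = 0.0509 mA.
I_C = β·I_B = 100×0.0509 = 5.09 mA, and I_E = (β+1)I_B = 5.14 mA.
V_CE = V_CC − I_C·R_C − I_E·R_E = 17 − 5.09×1 − 5.14×0.18 = 11 V.
V_CE = 11 V > 0.2 V confirms active-region operation.

I_C ≈ 5.1 mA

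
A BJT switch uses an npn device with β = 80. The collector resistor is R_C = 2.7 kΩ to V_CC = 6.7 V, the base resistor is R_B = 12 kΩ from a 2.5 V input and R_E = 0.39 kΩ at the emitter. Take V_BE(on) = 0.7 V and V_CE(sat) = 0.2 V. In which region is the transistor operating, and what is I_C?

Assume active: I_B = (2.5 − 0.7)/(12 + 81×0.39) = 0.0413 mA, I_C = β·I_B = 3.3 mA.
Then V_CE = 6.7 − 3.3×2.7 − 3.34×0.39 = -3.52 V < 0.2 V — the active assumption fails.
Re-solve with V_CE = 0.2 V. KCL at the emitter: V_E/R_E = (V_BB−0.7−V_E)/R_B + (V_CC−0.2−V_E)/R_C, giving V_E = 0.847 V.
I_C = (V_CC − 0.2 − V_E)/R_C = (6.5 − 0.847)/2.7 = 2.09 mA.
Check: I_B = (1.8 − 0.847)/12 = 0.0794 mA, and β·I_B = 6.35 mA > I_C, confirming saturation.

saturation; I_C ≈ 2.1 mA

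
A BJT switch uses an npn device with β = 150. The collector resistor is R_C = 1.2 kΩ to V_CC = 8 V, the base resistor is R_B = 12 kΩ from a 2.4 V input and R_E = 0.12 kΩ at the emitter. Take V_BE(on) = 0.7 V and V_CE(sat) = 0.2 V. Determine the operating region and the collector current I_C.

Assume active: I_B = (2.4 − 0.7)/(12 + 151×0.12) = 0.0564 mA, I_C = β·I_B = 8.47 mA.
Then V_CE = 8 − 8.47×1.2 − 8.52×0.12 = -3.18 V < 0.2 V — the active assumption fails.
Re-solve with V_CE = 0.2 V. KCL at the emitter: V_E/R_E = (V_BB−0.7−V_E)/R_B + (V_CC−0.2−V_E)/R_C, giving V_E = 0.718 V.
I_C = (V_CC − 0.2 − V_E)/R_C = (7.8 − 0.718)/1.2 = 5.9 mA.
Check: I_B = (1.7 − 0.718)/12 = 0.0818 mA, and β·I_B = 12.3 mA > I_C, confirming saturation.

saturation; I_C ≈ 5.9 mA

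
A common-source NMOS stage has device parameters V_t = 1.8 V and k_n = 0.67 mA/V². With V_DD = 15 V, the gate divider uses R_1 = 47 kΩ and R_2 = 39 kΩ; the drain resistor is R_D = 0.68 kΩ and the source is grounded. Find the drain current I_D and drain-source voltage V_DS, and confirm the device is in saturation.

V_G = V_DD·R_2/(R_1+R_2) = 15×39/86 = 6.8 V. With the source grounded, V_GS = V_G = 6.8 V.
Assume saturation: I_D = (k_n/2)(V_GS − V_t)² = (0.67/2)×(6.8 − 1.8)² = 0.335×5² = 8.38 mA.
V_DS = V_DD − I_D·R_D = 15 − 8.38×0.68 = 9.3 V.
Saturation requires V_DS ≥ V_GS − V_t = 5 V; 9.3 ≥ 5 ✓.

I_D ≈ 8.4 mA, V_DS ≈ 9.3 V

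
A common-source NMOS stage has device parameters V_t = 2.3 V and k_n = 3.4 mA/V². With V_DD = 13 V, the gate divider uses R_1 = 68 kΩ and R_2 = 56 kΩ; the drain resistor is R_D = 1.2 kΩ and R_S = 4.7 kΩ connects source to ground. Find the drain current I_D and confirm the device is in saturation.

V_G = V_DD·R_2/(R_1+R_2) = 13×56/124 = 5.87 V.
Assume saturation: I_D = (k_n/2)(V_GS − V_t)² with V_GS = V_G − I_D·R_S = 5.87 − 4.7·I_D.
Substituting gives 37.6·I_D² − 58.1·I_D + 21.7 = 0, with roots I_D = 0.63 or 0.916 mA.
The root I_D = 0.916 mA gives V_GS = 1.57 V ≤ V_t, so take I_D = 0.63 mA.
Then V_GS = 2.91 V and V_DS = V_DD − I_D(R_D+R_S) = 13 − 0.63×5.9 = 9.28 V.
Saturation requires V_DS ≥ V_GS − V_t = 0.609 V; 9.28 ≥ 0.609 ✓.

I_D ≈ 0.63 mA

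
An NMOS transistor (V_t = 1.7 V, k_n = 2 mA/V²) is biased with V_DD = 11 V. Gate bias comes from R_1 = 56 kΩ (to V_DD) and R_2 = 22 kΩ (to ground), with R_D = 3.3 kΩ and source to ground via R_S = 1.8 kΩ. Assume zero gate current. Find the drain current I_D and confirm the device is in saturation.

I_D ≈ 0.42 mA

V_G = V_DD·R_2/(R_1+R_2) = 11×22/78 = 3.1 V.
Assume saturation: I_D = (k_n/2)(V_GS − V_t)² with V_GS = V_G − I_D·R_S = 3.1 − 1.8·I_D.
Substituting gives 3.24·I_D² − 6.05·I_D + 1.97 = 0, with roots I_D = 0.419 or 1.45 mA.
The root I_D = 1.45 mA gives V_GS = 0.497 V ≤ V_t, so take I_D = 0.419 mA.
Then V_GS = 2.35 V and V_DS = V_DD − I_D(R_D+R_S) = 11 − 0.419×5.1 = 8.86 V.
Saturation requires V_DS ≥ V_GS − V_t = 0.648 V; 8.86 ≥ 0.648 ✓.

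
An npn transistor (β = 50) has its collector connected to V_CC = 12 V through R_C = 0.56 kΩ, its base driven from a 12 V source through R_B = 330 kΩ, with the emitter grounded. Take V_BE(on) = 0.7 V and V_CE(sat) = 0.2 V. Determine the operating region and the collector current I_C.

Assume active. Base-emitter loop: I_B = (V_BB − V_BE)/R_B = (12 − 0.7)/330 = 0.0342 mA.
I_C = β·I_B = 50×0.0342 = 1.71 mA.
V_CE = V_CC − I_C·R_C = 12 − 1.71×0.56 = 11 V > V_CE(sat), so the active-region assumption holds.

active; I_C ≈ 1.7 mA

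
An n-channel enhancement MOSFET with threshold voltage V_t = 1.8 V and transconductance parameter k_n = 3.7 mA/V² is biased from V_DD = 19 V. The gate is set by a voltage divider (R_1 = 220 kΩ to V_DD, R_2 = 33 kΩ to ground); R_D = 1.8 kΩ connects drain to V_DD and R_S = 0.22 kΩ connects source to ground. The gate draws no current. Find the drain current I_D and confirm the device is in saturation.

I_D ≈ 0.57 mA

V_G = V_DD·R_2/(R_1+R_2) = 19×33/253 = 2.48 V.
Assume saturation: I_D = (k_n/2)(V_GS − V_t)² with V_GS = V_G − I_D·R_S = 2.48 − 0.22·I_D.
Substituting gives 0.0895·I_D² − 1.55·I_D + 0.851 = 0, with roots I_D = 0.567 or 16.8 mA.
The root I_D = 16.8 mA gives V_GS = -1.21 V ≤ V_t, so take I_D = 0.567 mA.
Then V_GS = 2.35 V and V_DS = V_DD − I_D(R_D+R_S) = 19 − 0.567×2.02 = 17.9 V.
Saturation requires V_DS ≥ V_GS − V_t = 0.554 V; 17.9 ≥ 0.554 ✓.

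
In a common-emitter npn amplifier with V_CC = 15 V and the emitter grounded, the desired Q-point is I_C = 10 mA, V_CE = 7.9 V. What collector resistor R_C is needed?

R_C ≈ 0.71 kΩ

Collector loop: V_CC = I_C·R_C + V_CE.
R_C = (V_CC − V_CE)/I_C = (15 − 7.9)/10 = 0.71 kΩ.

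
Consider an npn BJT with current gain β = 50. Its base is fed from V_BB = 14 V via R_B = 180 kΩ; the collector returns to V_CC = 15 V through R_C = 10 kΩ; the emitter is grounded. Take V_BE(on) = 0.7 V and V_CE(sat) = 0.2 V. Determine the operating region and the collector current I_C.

Assume active: I_B = (14 − 0.7)/180 = 0.0739 mA, giving I_C = β·I_B = 3.69 mA.
But then V_CE = 15 − 3.69×10 = -21.9 V < V_CE(sat) = 0.2 V — impossible in the active region.
So the transistor is saturated. With V_CE = 0.2 V, I_C = (V_CC − 0.2)/R_C = 14.8/10 = 1.48 mA.
Check: β·I_B = 3.69 mA > I_C = 1.48 mA, confirming saturation.

saturation; I_C ≈ 1.5 mA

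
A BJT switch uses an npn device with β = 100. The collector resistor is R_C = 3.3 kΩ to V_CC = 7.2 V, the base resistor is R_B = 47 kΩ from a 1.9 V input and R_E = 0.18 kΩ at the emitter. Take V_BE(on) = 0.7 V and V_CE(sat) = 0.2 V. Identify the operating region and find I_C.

Assume active. Base-emitter loop: I_B = (V_BB − V_BE)/(R_B + (β+1)R_E) = (1.9 − 0.7)/(47 + 101×0.18) = 0.0184 mA.
I_C = β·I_B = 100×0.0184 = 1.84 mA.
V_CE = V_CC − I_C·R_C − I_E·R_E = 7.2 − 1.84×3.3 − 1.86×0.18 = 0.79 V > V_CE(sat), so the active-region assumption holds.

active; I_C ≈ 1.8 mA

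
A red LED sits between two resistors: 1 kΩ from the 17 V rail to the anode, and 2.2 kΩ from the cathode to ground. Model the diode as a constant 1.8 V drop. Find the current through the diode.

The two resistors are in series with the diode, so KVL gives 17 = I·1 + 1.8 + I·2.2.
I = (17 − 1.8) / (1 + 2.2) kΩ = 15.2 / 3.2 = 4.75 mA.

I ≈ 4.7 mA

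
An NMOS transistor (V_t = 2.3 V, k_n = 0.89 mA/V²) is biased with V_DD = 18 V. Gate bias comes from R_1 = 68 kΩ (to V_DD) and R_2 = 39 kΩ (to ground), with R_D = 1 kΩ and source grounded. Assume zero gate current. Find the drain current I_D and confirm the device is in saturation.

I_D ≈ 8.1 mA

V_G = V_DD·R_2/(R_1+R_2) = 18×39/107 = 6.56 V. With the source grounded, V_GS = V_G = 6.56 V.
Assume saturation: I_D = (k_n/2)(V_GS − V_t)² = (0.89/2)×(6.56 − 2.3)² = 0.445×4.26² = 8.08 mA.
V_DS = V_DD − I_D·R_D = 18 − 8.08×1 = 9.92 V.
Saturation requires V_DS ≥ V_GS − V_t = 4.26 V; 9.92 ≥ 4.26 ✓.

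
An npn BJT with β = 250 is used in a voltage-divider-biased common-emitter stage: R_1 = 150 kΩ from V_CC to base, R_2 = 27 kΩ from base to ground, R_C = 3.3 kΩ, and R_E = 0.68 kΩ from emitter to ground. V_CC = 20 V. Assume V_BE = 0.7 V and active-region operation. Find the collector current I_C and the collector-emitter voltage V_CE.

I_C ≈ 3 mA, V_CE ≈ 7.9 V

Thevenize the base divider: V_Th = V_CC·R_2/(R_1+R_2) = 20×27/177 = 3.05 V, R_Th = R_1‖R_2 = 22.9 kΩ.
Base-emitter loop: V_Th = I_B·R_Th + V_BE + (β+1)I_B·R_E, so I_B = (3.05 − 0.7) / (22.9 + 251×0.68) = 0.0121 mA.
I_C = β·I_B = 250×0.0121 = 3.04 mA, and I_E = (β+1)I_B = 3.05 mA.
V_CE = V_CC − I_C·R_C − I_E·R_E = 20 − 3.04×3.3 − 3.05×0.68 = 7.91 V.
V_CE = 7.91 V > 0.2 V confirms active-region operation.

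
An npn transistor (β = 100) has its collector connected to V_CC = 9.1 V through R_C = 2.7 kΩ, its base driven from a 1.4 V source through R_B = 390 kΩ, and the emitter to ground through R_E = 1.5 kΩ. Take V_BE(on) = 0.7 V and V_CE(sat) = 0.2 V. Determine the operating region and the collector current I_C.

Assume active. Base-emitter loop: I_B = (V_BB − V_BE)/(R_B + (β+1)R_E) = (1.4 − 0.7)/(390 + 101×1.5) = 0.00129 mA.
I_C = β·I_B = 100×0.00129 = 0.129 mA.
V_CE = V_CC − I_C·R_C − I_E·R_E = 9.1 − 0.129×2.7 − 0.131×1.5 = 8.56 V > V_CE(sat), so the active-region assumption holds.

active; I_C ≈ 0.13 mA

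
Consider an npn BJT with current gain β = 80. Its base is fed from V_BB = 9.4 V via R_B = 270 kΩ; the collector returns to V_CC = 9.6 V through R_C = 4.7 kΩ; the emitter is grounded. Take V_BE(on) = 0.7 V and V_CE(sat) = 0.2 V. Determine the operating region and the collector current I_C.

Assume active: I_B = (9.4 − 0.7)/270 = 0.0322 mA, giving I_C = β·I_B = 2.58 mA.
But then V_CE = 9.6 − 2.58×4.7 = -2.52 V < V_CE(sat) = 0.2 V — impossible in the active region.
So the transistor is saturated. With V_CE = 0.2 V, I_C = (V_CC − 0.2)/R_C = 9.4/4.7 = 2 mA.
Check: β·I_B = 2.58 mA > I_C = 2 mA, confirming saturation.

saturation; I_C ≈ 2 mA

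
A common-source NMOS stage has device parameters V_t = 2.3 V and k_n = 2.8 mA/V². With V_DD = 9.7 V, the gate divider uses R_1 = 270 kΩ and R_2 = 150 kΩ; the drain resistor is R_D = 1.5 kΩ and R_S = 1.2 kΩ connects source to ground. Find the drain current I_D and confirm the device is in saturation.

V_G = V_DD·R_2/(R_1+R_2) = 9.7×150/420 = 3.46 V.
Assume saturation: I_D = (k_n/2)(V_GS − V_t)² with V_GS = V_G − I_D·R_S = 3.46 − 1.2·I_D.
Substituting gives 2.02·I_D² − 4.91·I_D + 1.9 = 0, with roots I_D = 0.482 or 1.95 mA.
The root I_D = 1.95 mA gives V_GS = 1.12 V ≤ V_t, so take I_D = 0.482 mA.
Then V_GS = 2.89 V and V_DS = V_DD − I_D(R_D+R_S) = 9.7 − 0.482×2.7 = 8.4 V.
Saturation requires V_DS ≥ V_GS − V_t = 0.586 V; 8.4 ≥ 0.586 ✓.

I_D ≈ 0.48 mA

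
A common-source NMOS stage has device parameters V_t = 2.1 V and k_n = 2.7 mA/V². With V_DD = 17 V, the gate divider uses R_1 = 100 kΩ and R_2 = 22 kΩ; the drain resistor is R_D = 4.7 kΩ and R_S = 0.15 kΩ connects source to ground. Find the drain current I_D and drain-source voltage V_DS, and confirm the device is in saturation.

I_D ≈ 0.92 mA, V_DS ≈ 13 V

V_G = V_DD·R_2/(R_1+R_2) = 17×22/122 = 3.07 V.
Assume saturation: I_D = (k_n/2)(V_GS − V_t)² with V_GS = V_G − I_D·R_S = 3.07 − 0.15·I_D.
Substituting gives 0.0304·I_D² − 1.39·I_D + 1.26 = 0, with roots I_D = 0.923 or 44.9 mA.
The root I_D = 44.9 mA gives V_GS = -3.67 V ≤ V_t, so take I_D = 0.923 mA.
Then V_GS = 2.93 V and V_DS = V_DD − I_D(R_D+R_S) = 17 − 0.923×4.85 = 12.5 V.
Saturation requires V_DS ≥ V_GS − V_t = 0.827 V; 12.5 ≥ 0.827 ✓.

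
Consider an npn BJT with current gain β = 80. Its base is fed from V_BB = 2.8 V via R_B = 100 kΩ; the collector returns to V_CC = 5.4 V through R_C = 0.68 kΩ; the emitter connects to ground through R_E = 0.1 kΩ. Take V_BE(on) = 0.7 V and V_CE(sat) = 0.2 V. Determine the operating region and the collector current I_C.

Assume active. Base-emitter loop: I_B = (V_BB − V_BE)/(R_B + (β+1)R_E) = (2.8 − 0.7)/(100 + 81×0.1) = 0.0194 mA.
I_C = β·I_B = 80×0.0194 = 1.55 mA.
V_CE = V_CC − I_C·R_C − I_E·R_E = 5.4 − 1.55×0.68 − 1.57×0.1 = 4.19 V > V_CE(sat), so the active-region assumption holds.

active; I_C ≈ 1.6 mA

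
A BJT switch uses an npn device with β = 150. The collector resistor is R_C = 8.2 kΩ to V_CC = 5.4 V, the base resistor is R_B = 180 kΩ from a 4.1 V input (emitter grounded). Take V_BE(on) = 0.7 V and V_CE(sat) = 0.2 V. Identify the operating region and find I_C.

Assume active: I_B = (4.1 − 0.7)/180 = 0.0189 mA, giving I_C = β·I_B = 2.83 mA.
But then V_CE = 5.4 − 2.83×8.2 = -17.8 V < V_CE(sat) = 0.2 V — impossible in the active region.
So the transistor is saturated. With V_CE = 0.2 V, I_C = (V_CC − 0.2)/R_C = 5.2/8.2 = 0.634 mA.
Check: β·I_B = 2.83 mA > I_C = 0.634 mA, confirming saturation.

saturation; I_C ≈ 0.63 mA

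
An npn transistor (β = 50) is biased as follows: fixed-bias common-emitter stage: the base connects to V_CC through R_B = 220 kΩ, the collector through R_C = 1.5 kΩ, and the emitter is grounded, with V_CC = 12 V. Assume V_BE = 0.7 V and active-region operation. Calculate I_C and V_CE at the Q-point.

I_C ≈ 2.6 mA, V_CE ≈ 8.1 V

Base loop: V_CC = I_B·R_B + V_BE, so I_B = (12 − 0.7)/220 kΩ = 0.0514 mA.
In the active region I_C = β·I_B = 50 × 0.0514 = 2.57 mA.
Collector loop: V_CE = V_CC − I_C·R_C = 12 − 2.57×1.5 = 8.15 V.
Since V_CE = 8.15 V > V_CE(sat) ≈ 0.2 V, the transistor is in the active region as assumed.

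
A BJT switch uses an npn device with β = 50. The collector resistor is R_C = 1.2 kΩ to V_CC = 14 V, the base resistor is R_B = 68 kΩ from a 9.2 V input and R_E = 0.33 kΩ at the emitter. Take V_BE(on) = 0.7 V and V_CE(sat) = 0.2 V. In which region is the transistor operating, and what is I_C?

active; I_C ≈ 5 mA

Assume active. Base-emitter loop: I_B = (V_BB − V_BE)/(R_B + (β+1)R_E) = (9.2 − 0.7)/(68 + 51×0.33) = 0.1 mA.
I_C = β·I_B = 50×0.1 = 5.01 mA.
V_CE = V_CC − I_C·R_C − I_E·R_E = 14 − 5.01×1.2 − 5.11×0.33 = 6.3 V > V_CE(sat), so the active-region assumption holds.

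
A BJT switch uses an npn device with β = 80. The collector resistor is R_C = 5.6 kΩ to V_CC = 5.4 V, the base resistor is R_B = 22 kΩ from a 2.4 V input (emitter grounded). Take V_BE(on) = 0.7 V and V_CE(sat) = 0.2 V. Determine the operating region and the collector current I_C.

Assume active: I_B = (2.4 − 0.7)/22 = 0.0773 mA, giving I_C = β·I_B = 6.18 mA.
But then V_CE = 5.4 − 6.18×5.6 = -29.2 V < V_CE(sat) = 0.2 V — impossible in the active region.
So the transistor is saturated. With V_CE = 0.2 V, I_C = (V_CC − 0.2)/R_C = 5.2/5.6 = 0.929 mA.
Check: β·I_B = 6.18 mA > I_C = 0.929 mA, confirming saturation.

saturation; I_C ≈ 0.93 mA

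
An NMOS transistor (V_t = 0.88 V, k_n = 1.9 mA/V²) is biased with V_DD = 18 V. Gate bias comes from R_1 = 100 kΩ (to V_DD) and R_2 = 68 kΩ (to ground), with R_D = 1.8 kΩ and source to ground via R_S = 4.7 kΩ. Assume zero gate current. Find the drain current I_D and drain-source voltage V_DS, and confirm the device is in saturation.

V_G = V_DD·R_2/(R_1+R_2) = 18×68/168 = 7.29 V.
Assume saturation: I_D = (k_n/2)(V_GS − V_t)² with V_GS = V_G − I_D·R_S = 7.29 − 4.7·I_D.
Substituting gives 21·I_D² − 58.2·I_D + 39 = 0, with roots I_D = 1.13 or 1.64 mA.
The root I_D = 1.64 mA gives V_GS = -0.435 V ≤ V_t, so take I_D = 1.13 mA.
Then V_GS = 1.97 V and V_DS = V_DD − I_D(R_D+R_S) = 18 − 1.13×6.5 = 10.6 V.
Saturation requires V_DS ≥ V_GS − V_t = 1.09 V; 10.6 ≥ 1.09 ✓.

I_D ≈ 1.1 mA, V_DS ≈ 11 V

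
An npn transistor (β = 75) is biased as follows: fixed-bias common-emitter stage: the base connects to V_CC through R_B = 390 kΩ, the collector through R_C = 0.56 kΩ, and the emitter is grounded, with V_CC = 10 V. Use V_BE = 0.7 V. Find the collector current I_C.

Base loop: V_CC = I_B·R_B + V_BE, so I_B = (10 − 0.7)/390 kΩ = 0.0238 mA.
In the active region I_C = β·I_B = 75 × 0.0238 = 1.79 mA.
Collector loop: V_CE = V_CC − I_C·R_C = 10 − 1.79×0.56 = 9 V.
Since V_CE = 9 V > V_CE(sat) ≈ 0.2 V, the transistor is in the active region as assumed.

I_C ≈ 1.8 mA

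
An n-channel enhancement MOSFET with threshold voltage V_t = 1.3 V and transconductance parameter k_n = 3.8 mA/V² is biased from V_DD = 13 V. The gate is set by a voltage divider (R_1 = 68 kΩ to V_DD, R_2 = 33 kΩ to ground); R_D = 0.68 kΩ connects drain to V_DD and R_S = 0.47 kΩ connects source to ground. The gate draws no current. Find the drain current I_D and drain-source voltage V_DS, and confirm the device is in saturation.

I_D ≈ 3.4 mA, V_DS ≈ 9.1 V

V_G = V_DD·R_2/(R_1+R_2) = 13×33/101 = 4.25 V.
Assume saturation: I_D = (k_n/2)(V_GS − V_t)² with V_GS = V_G − I_D·R_S = 4.25 − 0.47·I_D.
Substituting gives 0.42·I_D² − 6.26·I_D + 16.5 = 0, with roots I_D = 3.42 or 11.5 mA.
The root I_D = 11.5 mA gives V_GS = -1.16 V ≤ V_t, so take I_D = 3.42 mA.
Then V_GS = 2.64 V and V_DS = V_DD − I_D(R_D+R_S) = 13 − 3.42×1.15 = 9.07 V.
Saturation requires V_DS ≥ V_GS − V_t = 1.34 V; 9.07 ≥ 1.34 ✓.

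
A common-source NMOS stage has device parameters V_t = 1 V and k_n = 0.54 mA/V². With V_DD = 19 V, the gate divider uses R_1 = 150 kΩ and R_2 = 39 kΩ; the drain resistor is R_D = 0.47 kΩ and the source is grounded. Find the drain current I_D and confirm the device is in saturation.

V_G = V_DD·R_2/(R_1+R_2) = 19×39/189 = 3.92 V. With the source grounded, V_GS = V_G = 3.92 V.
Assume saturation: I_D = (k_n/2)(V_GS − V_t)² = (0.54/2)×(3.92 − 1)² = 0.27×2.92² = 2.3 mA.
V_DS = V_DD − I_D·R_D = 19 − 2.3×0.47 = 17.9 V.
Saturation requires V_DS ≥ V_GS − V_t = 2.92 V; 17.9 ≥ 2.92 ✓.

I_D ≈ 2.3 mA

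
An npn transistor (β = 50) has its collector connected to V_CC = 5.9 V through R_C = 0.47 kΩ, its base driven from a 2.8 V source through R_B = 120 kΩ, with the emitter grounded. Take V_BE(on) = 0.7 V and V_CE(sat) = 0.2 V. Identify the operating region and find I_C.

active; I_C ≈ 0.87 mA

Assume active. Base-emitter loop: I_B = (V_BB − V_BE)/R_B = (2.8 − 0.7)/120 = 0.0175 mA.
I_C = β·I_B = 50×0.0175 = 0.875 mA.
V_CE = V_CC − I_C·R_C = 5.9 − 0.875×0.47 = 5.49 V > V_CE(sat), so the active-region assumption holds.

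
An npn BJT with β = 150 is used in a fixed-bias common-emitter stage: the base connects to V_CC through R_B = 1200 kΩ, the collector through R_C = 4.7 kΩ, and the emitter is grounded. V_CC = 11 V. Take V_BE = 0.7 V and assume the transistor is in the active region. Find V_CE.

Base loop: V_CC = I_B·R_B + V_BE, so I_B = (11 − 0.7)/1200 kΩ = 0.00858 mA.
In the active region I_C = β·I_B = 150 × 0.00858 = 1.29 mA.
Collector loop: V_CE = V_CC − I_C·R_C = 11 − 1.29×4.7 = 4.95 V.
Since V_CE = 4.95 V > V_CE(sat) ≈ 0.2 V, the transistor is in the active region as assumed.

V_CE ≈ 4.9 V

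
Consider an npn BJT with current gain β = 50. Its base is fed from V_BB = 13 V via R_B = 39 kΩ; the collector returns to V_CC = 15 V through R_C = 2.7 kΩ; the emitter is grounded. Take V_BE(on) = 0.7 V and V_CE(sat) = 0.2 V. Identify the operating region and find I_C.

saturation; I_C ≈ 5.5 mA

Assume active: I_B = (13 − 0.7)/39 = 0.315 mA, giving I_C = β·I_B = 15.8 mA.
But then V_CE = 15 − 15.8×2.7 = -27.6 V < V_CE(sat) = 0.2 V — impossible in the active region.
So the transistor is saturated. With V_CE = 0.2 V, I_C = (V_CC − 0.2)/R_C = 14.8/2.7 = 5.48 mA.
Check: β·I_B = 15.8 mA > I_C = 5.48 mA, confirming saturation.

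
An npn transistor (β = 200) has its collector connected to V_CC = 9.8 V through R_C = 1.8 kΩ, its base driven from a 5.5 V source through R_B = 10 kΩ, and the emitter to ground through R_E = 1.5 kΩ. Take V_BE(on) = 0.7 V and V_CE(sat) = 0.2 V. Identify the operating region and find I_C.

saturation; I_C ≈ 2.9 mA

Assume active: I_B = (5.5 − 0.7)/(10 + 201×1.5) = 0.0154 mA, I_C = β·I_B = 3.08 mA.
Then V_CE = 9.8 − 3.08×1.8 − 3.1×1.5 = -0.393 V < 0.2 V — the active assumption fails.
Re-solve with V_CE = 0.2 V. KCL at the emitter: V_E/R_E = (V_BB−0.7−V_E)/R_B + (V_CC−0.2−V_E)/R_C, giving V_E = 4.4 V.
I_C = (V_CC − 0.2 − V_E)/R_C = (9.6 − 4.4)/1.8 = 2.89 mA.
Check: I_B = (4.8 − 4.4)/10 = 0.0403 mA, and β·I_B = 8.07 mA > I_C, confirming saturation.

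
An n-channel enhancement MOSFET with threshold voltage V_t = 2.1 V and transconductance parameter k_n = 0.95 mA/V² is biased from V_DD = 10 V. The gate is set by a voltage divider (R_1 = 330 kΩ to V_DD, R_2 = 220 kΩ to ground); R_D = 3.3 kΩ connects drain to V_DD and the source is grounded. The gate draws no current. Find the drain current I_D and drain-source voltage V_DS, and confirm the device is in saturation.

V_G = V_DD·R_2/(R_1+R_2) = 10×220/550 = 4 V. With the source grounded, V_GS = V_G = 4 V.
Assume saturation: I_D = (k_n/2)(V_GS − V_t)² = (0.95/2)×(4 − 2.1)² = 0.475×1.9² = 1.71 mA.
V_DS = V_DD − I_D·R_D = 10 − 1.71×3.3 = 4.34 V.
Saturation requires V_DS ≥ V_GS − V_t = 1.9 V; 4.34 ≥ 1.9 ✓.

I_D ≈ 1.7 mA, V_DS ≈ 4.3 V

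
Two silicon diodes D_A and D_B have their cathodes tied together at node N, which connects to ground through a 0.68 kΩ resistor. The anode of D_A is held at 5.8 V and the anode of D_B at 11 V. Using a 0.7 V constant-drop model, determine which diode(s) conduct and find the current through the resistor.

Only D_B conducts; I_R ≈ 15 mA

Assume both conduct. Then node N would need to be at both 5.8−0.7 = 5.1 V and 11−0.7 = 10.3 V, which is impossible.
Assume only D_B conducts: V_N = 11 − 0.7 = 10.3 V, so I_R = 10.3/0.68 = 15.1 mA.
Check D_A: its anode-to-cathode voltage is 5.8 − 10.3 = -4.5 V < 0.7 V, so it is off. The assumption is consistent.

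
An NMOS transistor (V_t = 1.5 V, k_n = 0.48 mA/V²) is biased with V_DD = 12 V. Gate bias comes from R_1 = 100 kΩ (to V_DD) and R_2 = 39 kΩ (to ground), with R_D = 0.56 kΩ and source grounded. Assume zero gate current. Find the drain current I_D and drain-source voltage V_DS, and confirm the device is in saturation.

I_D ≈ 0.84 mA, V_DS ≈ 12 V

V_G = V_DD·R_2/(R_1+R_2) = 12×39/139 = 3.37 V. With the source grounded, V_GS = V_G = 3.37 V.
Assume saturation: I_D = (k_n/2)(V_GS − V_t)² = (0.48/2)×(3.37 − 1.5)² = 0.24×1.87² = 0.836 mA.
V_DS = V_DD − I_D·R_D = 12 − 0.836×0.56 = 11.5 V.
Saturation requires V_DS ≥ V_GS − V_t = 1.87 V; 11.5 ≥ 1.87 ✓.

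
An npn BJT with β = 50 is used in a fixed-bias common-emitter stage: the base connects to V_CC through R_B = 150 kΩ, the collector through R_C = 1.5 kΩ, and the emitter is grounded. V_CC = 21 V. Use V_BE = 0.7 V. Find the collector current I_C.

I_C ≈ 6.8 mA

Base loop: V_CC = I_B·R_B + V_BE, so I_B = (21 − 0.7)/150 kΩ = 0.135 mA.
In the active region I_C = β·I_B = 50 × 0.135 = 6.77 mA.
Collector loop: V_CE = V_CC − I_C·R_C = 21 − 6.77×1.5 = 10.8 V.
Since V_CE = 10.8 V > V_CE(sat) ≈ 0.2 V, the transistor is in the active region as assumed.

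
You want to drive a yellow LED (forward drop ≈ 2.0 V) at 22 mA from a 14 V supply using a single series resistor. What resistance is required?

The resistor drops V_S − V_D = 14 − 2.0 = 12 V at 22 mA.
R = 12 V / 22 mA = 0.545 kΩ.

R ≈ 0.55 kΩ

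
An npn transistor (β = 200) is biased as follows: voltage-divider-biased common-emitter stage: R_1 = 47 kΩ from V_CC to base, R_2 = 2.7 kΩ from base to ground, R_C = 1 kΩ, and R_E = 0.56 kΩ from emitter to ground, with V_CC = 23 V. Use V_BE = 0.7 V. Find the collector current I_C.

Thevenize the base divider: V_Th = V_CC·R_2/(R_1+R_2) = 23×2.7/49.7 = 1.25 V, R_Th = R_1‖R_2 = 2.55 kΩ.
Base-emitter loop: V_Th = I_B·R_Th + V_BE + (β+1)I_B·R_E, so I_B = (1.25 − 0.7) / (2.55 + 201×0.56) = 0.00477 mA.
I_C = β·I_B = 200×0.00477 = 0.955 mA, and I_E = (β+1)I_B = 0.959 mA.
V_CE = V_CC − I_C·R_C − I_E·R_E = 23 − 0.955×1 − 0.959×0.56 = 21.5 V.
V_CE = 21.5 V > 0.2 V confirms active-region operation.

I_C ≈ 0.95 mA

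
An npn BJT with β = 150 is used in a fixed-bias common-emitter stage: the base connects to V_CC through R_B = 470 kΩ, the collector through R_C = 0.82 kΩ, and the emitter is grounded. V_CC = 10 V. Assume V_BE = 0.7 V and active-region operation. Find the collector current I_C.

Base loop: V_CC = I_B·R_B + V_BE, so I_B = (10 − 0.7)/470 kΩ = 0.0198 mA.
In the active region I_C = β·I_B = 150 × 0.0198 = 2.97 mA.
Collector loop: V_CE = V_CC − I_C·R_C = 10 − 2.97×0.82 = 7.57 V.
Since V_CE = 7.57 V > V_CE(sat) ≈ 0.2 V, the transistor is in the active region as assumed.

I_C ≈ 3 mA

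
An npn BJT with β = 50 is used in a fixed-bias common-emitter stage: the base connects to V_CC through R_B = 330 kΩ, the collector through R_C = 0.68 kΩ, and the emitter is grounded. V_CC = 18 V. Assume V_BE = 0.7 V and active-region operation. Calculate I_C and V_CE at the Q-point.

Base loop: V_CC = I_B·R_B + V_BE, so I_B = (18 − 0.7)/330 kΩ = 0.0524 mA.
In the active region I_C = β·I_B = 50 × 0.0524 = 2.62 mA.
Collector loop: V_CE = V_CC − I_C·R_C = 18 − 2.62×0.68 = 16.2 V.
Since V_CE = 16.2 V > V_CE(sat) ≈ 0.2 V, the transistor is in the active region as assumed.

I_C ≈ 2.6 mA, V_CE ≈ 16 V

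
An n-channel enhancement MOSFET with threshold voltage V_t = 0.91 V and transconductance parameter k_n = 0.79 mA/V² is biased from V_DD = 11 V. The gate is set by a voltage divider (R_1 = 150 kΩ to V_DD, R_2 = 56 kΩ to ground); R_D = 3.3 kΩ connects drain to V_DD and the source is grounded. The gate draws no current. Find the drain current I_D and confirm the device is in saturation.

V_G = V_DD·R_2/(R_1+R_2) = 11×56/206 = 2.99 V. With the source grounded, V_GS = V_G = 2.99 V.
Assume saturation: I_D = (k_n/2)(V_GS − V_t)² = (0.79/2)×(2.99 − 0.91)² = 0.395×2.08² = 1.71 mA.
V_DS = V_DD − I_D·R_D = 11 − 1.71×3.3 = 5.36 V.
Saturation requires V_DS ≥ V_GS − V_t = 2.08 V; 5.36 ≥ 2.08 ✓.

I_D ≈ 1.7 mA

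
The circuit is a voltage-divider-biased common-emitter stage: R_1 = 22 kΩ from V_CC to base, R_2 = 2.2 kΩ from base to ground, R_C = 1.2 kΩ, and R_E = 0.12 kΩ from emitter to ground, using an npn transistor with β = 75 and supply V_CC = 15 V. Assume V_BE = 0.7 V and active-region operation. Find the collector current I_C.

I_C ≈ 4.5 mA

Thevenize the base divider: V_Th = V_CC·R_2/(R_1+R_2) = 15×2.2/24.2 = 1.36 V, R_Th = R_1‖R_2 = 2 kΩ.
Base-emitter loop: V_Th = I_B·R_Th + V_BE + (β+1)I_B·R_E, so I_B = (1.36 − 0.7) / (2 + 76×0.12) = 0.0597 mA.
I_C = β·I_B = 75×0.0597 = 4.48 mA, and I_E = (β+1)I_B = 4.54 mA.
V_CE = V_CC − I_C·R_C − I_E·R_E = 15 − 4.48×1.2 − 4.54×0.12 = 9.08 V.
V_CE = 9.08 V > 0.2 V confirms active-region operation.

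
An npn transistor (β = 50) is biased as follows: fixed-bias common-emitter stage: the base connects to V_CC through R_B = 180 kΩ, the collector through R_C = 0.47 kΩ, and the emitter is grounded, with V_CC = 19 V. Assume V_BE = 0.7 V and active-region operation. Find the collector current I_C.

Base loop: V_CC = I_B·R_B + V_BE, so I_B = (19 − 0.7)/180 kΩ = 0.102 mA.
In the active region I_C = β·I_B = 50 × 0.102 = 5.08 mA.
Collector loop: V_CE = V_CC − I_C·R_C = 19 − 5.08×0.47 = 16.6 V.
Since V_CE = 16.6 V > V_CE(sat) ≈ 0.2 V, the transistor is in the active region as assumed.

I_C ≈ 5.1 mA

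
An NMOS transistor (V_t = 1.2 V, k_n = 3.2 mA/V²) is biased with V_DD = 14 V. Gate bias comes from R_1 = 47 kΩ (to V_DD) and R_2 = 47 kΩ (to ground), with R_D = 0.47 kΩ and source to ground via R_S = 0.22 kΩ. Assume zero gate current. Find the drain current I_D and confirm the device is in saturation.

V_G = V_DD·R_2/(R_1+R_2) = 14×47/94 = 7 V.
Assume saturation: I_D = (k_n/2)(V_GS − V_t)² with V_GS = V_G − I_D·R_S = 7 − 0.22·I_D.
Substituting gives 0.0774·I_D² − 5.08·I_D + 53.8 = 0, with roots I_D = 13.3 or 52.4 mA.
The root I_D = 52.4 mA gives V_GS = -4.52 V ≤ V_t, so take I_D = 13.3 mA.
Then V_GS = 4.08 V and V_DS = V_DD − I_D(R_D+R_S) = 14 − 13.3×0.69 = 4.84 V.
Saturation requires V_DS ≥ V_GS − V_t = 2.88 V; 4.84 ≥ 2.88 ✓.

I_D ≈ 13 mA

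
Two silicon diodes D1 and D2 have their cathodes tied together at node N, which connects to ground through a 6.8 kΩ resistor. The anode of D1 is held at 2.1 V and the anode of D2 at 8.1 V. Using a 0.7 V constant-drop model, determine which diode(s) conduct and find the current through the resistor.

Assume both conduct. Then node N would need to be at both 2.1−0.7 = 1.4 V and 8.1−0.7 = 7.4 V, which is impossible.
Assume only D2 conducts: V_N = 8.1 − 0.7 = 7.4 V, so I_R = 7.4/6.8 = 1.09 mA.
Check D1: its anode-to-cathode voltage is 2.1 − 7.4 = -5.3 V < 0.7 V, so it is off. The assumption is consistent.

Only D2 conducts; I_R ≈ 1.1 mA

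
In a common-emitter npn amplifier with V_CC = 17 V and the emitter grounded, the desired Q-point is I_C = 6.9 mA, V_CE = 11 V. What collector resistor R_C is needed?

Collector loop: V_CC = I_C·R_C + V_CE.
R_C = (V_CC − V_CE)/I_C = (17 − 11)/6.9 = 0.87 kΩ.

R_C ≈ 0.87 kΩ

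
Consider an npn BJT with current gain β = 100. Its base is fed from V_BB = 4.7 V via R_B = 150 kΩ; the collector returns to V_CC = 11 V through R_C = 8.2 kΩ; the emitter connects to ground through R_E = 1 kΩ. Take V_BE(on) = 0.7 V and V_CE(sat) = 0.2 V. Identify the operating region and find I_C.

saturation; I_C ≈ 1.2 mA

Assume active: I_B = (4.7 − 0.7)/(150 + 101×1) = 0.0159 mA, I_C = β·I_B = 1.59 mA.
Then V_CE = 11 − 1.59×8.2 − 1.61×1 = -3.68 V < 0.2 V — the active assumption fails.
Re-solve with V_CE = 0.2 V. KCL at the emitter: V_E/R_E = (V_BB−0.7−V_E)/R_B + (V_CC−0.2−V_E)/R_C, giving V_E = 1.19 V.
I_C = (V_CC − 0.2 − V_E)/R_C = (10.8 − 1.19)/8.2 = 1.17 mA.
Check: I_B = (4 − 1.19)/150 = 0.0187 mA, and β·I_B = 1.87 mA > I_C, confirming saturation.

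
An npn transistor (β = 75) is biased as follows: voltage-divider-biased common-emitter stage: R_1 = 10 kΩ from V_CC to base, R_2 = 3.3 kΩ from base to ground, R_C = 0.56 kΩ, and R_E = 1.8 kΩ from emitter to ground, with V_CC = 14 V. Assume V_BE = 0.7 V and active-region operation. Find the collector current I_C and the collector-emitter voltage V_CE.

I_C ≈ 1.5 mA, V_CE ≈ 10 V

Thevenize the base divider: V_Th = V_CC·R_2/(R_1+R_2) = 14×3.3/13.3 = 3.47 V, R_Th = R_1‖R_2 = 2.48 kΩ.
Base-emitter loop: V_Th = I_B·R_Th + V_BE + (β+1)I_B·R_E, so I_B = (3.47 − 0.7) / (2.48 + 76×1.8) = 0.0199 mA.
I_C = β·I_B = 75×0.0199 = 1.49 mA, and I_E = (β+1)I_B = 1.51 mA.
V_CE = V_CC − I_C·R_C − I_E·R_E = 14 − 1.49×0.56 − 1.51×1.8 = 10.4 V.
V_CE = 10.4 V > 0.2 V confirms active-region operation.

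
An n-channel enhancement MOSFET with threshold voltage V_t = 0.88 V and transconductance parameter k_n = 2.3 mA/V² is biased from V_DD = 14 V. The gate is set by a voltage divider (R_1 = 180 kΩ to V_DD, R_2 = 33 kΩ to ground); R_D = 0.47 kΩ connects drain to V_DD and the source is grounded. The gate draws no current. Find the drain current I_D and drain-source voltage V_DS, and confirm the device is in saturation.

I_D ≈ 1.9 mA, V_DS ≈ 13 V

V_G = V_DD·R_2/(R_1+R_2) = 14×33/213 = 2.17 V. With the source grounded, V_GS = V_G = 2.17 V.
Assume saturation: I_D = (k_n/2)(V_GS − V_t)² = (2.3/2)×(2.17 − 0.88)² = 1.15×1.29² = 1.91 mA.
V_DS = V_DD − I_D·R_D = 14 − 1.91×0.47 = 13.1 V.
Saturation requires V_DS ≥ V_GS − V_t = 1.29 V; 13.1 ≥ 1.29 ✓.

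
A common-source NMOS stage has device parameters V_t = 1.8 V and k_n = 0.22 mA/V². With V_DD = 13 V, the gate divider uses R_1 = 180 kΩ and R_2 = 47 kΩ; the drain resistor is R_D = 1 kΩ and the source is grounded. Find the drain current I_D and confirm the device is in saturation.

I_D ≈ 0.087 mA

V_G = V_DD·R_2/(R_1+R_2) = 13×47/227 = 2.69 V. With the source grounded, V_GS = V_G = 2.69 V.
Assume saturation: I_D = (k_n/2)(V_GS − V_t)² = (0.22/2)×(2.69 − 1.8)² = 0.11×0.892² = 0.0875 mA.
V_DS = V_DD − I_D·R_D = 13 − 0.0875×1 = 12.9 V.
Saturation requires V_DS ≥ V_GS − V_t = 0.892 V; 12.9 ≥ 0.892 ✓.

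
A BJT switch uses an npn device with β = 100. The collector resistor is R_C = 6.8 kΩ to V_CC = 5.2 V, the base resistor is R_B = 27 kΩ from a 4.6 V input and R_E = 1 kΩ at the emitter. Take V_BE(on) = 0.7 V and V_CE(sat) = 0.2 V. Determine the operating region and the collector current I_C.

Assume active: I_B = (4.6 − 0.7)/(27 + 101×1) = 0.0305 mA, I_C = β·I_B = 3.05 mA.
Then V_CE = 5.2 − 3.05×6.8 − 3.08×1 = -18.6 V < 0.2 V — the active assumption fails.
Re-solve with V_CE = 0.2 V. KCL at the emitter: V_E/R_E = (V_BB−0.7−V_E)/R_B + (V_CC−0.2−V_E)/R_C, giving V_E = 0.743 V.
I_C = (V_CC − 0.2 − V_E)/R_C = (5 − 0.743)/6.8 = 0.626 mA.
Check: I_B = (3.9 − 0.743)/27 = 0.117 mA, and β·I_B = 11.7 mA > I_C, confirming saturation.

saturation; I_C ≈ 0.63 mA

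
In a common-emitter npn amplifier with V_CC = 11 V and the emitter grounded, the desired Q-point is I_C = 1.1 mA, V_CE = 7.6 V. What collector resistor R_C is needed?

Collector loop: V_CC = I_C·R_C + V_CE.
R_C = (V_CC − V_CE)/I_C = (11 − 7.6)/1.1 = 3.09 kΩ.

R_C ≈ 3.1 kΩ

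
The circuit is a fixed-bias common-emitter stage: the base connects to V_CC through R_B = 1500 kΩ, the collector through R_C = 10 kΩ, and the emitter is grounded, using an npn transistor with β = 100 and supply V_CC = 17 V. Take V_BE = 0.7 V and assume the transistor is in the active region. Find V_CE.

V_CE ≈ 6.1 V

Base loop: V_CC = I_B·R_B + V_BE, so I_B = (17 − 0.7)/1500 kΩ = 0.0109 mA.
In the active region I_C = β·I_B = 100 × 0.0109 = 1.09 mA.
Collector loop: V_CE = V_CC − I_C·R_C = 17 − 1.09×10 = 6.13 V.
Since V_CE = 6.13 V > V_CE(sat) ≈ 0.2 V, the transistor is in the active region as assumed.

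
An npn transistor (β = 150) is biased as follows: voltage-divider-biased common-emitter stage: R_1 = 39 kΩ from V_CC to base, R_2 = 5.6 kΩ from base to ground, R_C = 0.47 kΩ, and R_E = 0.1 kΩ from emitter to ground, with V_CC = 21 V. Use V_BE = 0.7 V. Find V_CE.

Thevenize the base divider: V_Th = V_CC·R_2/(R_1+R_2) = 21×5.6/44.6 = 2.64 V, R_Th = R_1‖R_2 = 4.9 kΩ.
Base-emitter loop: V_Th = I_B·R_Th + V_BE + (β+1)I_B·R_E, so I_B = (2.64 − 0.7) / (4.9 + 151×0.1) = 0.0969 mA.
I_C = β·I_B = 150×0.0969 = 14.5 mA, and I_E = (β+1)I_B = 14.6 mA.
V_CE = V_CC − I_C·R_C − I_E·R_E = 21 − 14.5×0.47 − 14.6×0.1 = 12.7 V.
V_CE = 12.7 V > 0.2 V confirms active-region operation.

V_CE ≈ 13 V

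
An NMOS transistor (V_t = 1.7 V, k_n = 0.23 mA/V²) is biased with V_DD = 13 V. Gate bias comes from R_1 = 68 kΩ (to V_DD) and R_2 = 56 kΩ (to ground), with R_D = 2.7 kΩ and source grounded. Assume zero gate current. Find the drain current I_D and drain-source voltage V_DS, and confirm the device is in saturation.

V_G = V_DD·R_2/(R_1+R_2) = 13×56/124 = 5.87 V. With the source grounded, V_GS = V_G = 5.87 V.
Assume saturation: I_D = (k_n/2)(V_GS − V_t)² = (0.23/2)×(5.87 − 1.7)² = 0.115×4.17² = 2 mA.
V_DS = V_DD − I_D·R_D = 13 − 2×2.7 = 7.6 V.
Saturation requires V_DS ≥ V_GS − V_t = 4.17 V; 7.6 ≥ 4.17 ✓.

I_D ≈ 2 mA, V_DS ≈ 7.6 V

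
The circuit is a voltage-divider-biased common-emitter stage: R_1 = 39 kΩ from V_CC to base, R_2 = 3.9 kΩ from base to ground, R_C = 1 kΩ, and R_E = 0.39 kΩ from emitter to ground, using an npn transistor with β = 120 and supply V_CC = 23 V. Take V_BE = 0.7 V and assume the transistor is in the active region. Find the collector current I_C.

Thevenize the base divider: V_Th = V_CC·R_2/(R_1+R_2) = 23×3.9/42.9 = 2.09 V, R_Th = R_1‖R_2 = 3.55 kΩ.
Base-emitter loop: V_Th = I_B·R_Th + V_BE + (β+1)I_B·R_E, so I_B = (2.09 − 0.7) / (3.55 + 121×0.39) = 0.0274 mA.
I_C = β·I_B = 120×0.0274 = 3.29 mA, and I_E = (β+1)I_B = 3.32 mA.
V_CE = V_CC − I_C·R_C − I_E·R_E = 23 − 3.29×1 − 3.32×0.39 = 18.4 V.
V_CE = 18.4 V > 0.2 V confirms active-region operation.

I_C ≈ 3.3 mA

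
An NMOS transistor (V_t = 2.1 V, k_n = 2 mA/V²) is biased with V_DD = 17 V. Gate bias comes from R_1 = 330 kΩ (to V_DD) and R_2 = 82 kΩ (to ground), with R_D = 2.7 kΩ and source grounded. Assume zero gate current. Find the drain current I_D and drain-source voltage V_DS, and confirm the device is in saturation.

I_D ≈ 1.6 mA, V_DS ≈ 13 V

V_G = V_DD·R_2/(R_1+R_2) = 17×82/412 = 3.38 V. With the source grounded, V_GS = V_G = 3.38 V.
Assume saturation: I_D = (k_n/2)(V_GS − V_t)² = (2/2)×(3.38 − 2.1)² = 1×1.28² = 1.65 mA.
V_DS = V_DD − I_D·R_D = 17 − 1.65×2.7 = 12.6 V.
Saturation requires V_DS ≥ V_GS − V_t = 1.28 V; 12.6 ≥ 1.28 ✓.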